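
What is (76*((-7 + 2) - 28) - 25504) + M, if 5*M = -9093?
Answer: -149153/5 ≈ -29831.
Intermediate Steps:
M = -9093/5 (M = (⅕)*(-9093) = -9093/5 ≈ -1818.6)
(76*((-7 + 2) - 28) - 25504) + M = (76*((-7 + 2) - 28) - 25504) - 9093/5 = (76*(-5 - 28) - 25504) - 9093/5 = (76*(-33) - 25504) - 9093/5 = (-2508 - 25504) - 9093/5 = -28012 - 9093/5 = -149153/5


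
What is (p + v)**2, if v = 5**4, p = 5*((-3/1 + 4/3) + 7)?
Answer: 3822025/9 ≈ 4.2467e+5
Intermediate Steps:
p = 80/3 (p = 5*((-3*1 + 4*(1/3)) + 7) = 5*((-3 + 4/3) + 7) = 5*(-5/3 + 7) = 5*(16/3) = 80/3 ≈ 26.667)
v = 625
(p + v)**2 = (80/3 + 625)**2 = (1955/3)**2 = 3822025/9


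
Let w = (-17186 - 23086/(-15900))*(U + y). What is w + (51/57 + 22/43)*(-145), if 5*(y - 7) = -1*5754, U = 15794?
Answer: -2725335384573423/10825250 ≈ -2.5176e+8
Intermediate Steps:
y = -5719/5 (y = 7 + (-1*5754)/5 = 7 + (⅕)*(-5754) = 7 - 5754/5 = -5719/5 ≈ -1143.8)
w = -3335781122469/13250 (w = (-17186 - 23086/(-15900))*(15794 - 5719/5) = (-17186 - 23086*(-1/15900))*(73251/5) = (-17186 + 11543/7950)*(73251/5) = -136617157/7950*73251/5 = -3335781122469/13250 ≈ -2.5176e+8)
w + (51/57 + 22/43)*(-145) = -3335781122469/13250 + (51/57 + 22/43)*(-145) = -3335781122469/13250 + (51*(1/57) + 22*(1/43))*(-145) = -3335781122469/13250 + (17/19 + 22/43)*(-145) = -3335781122469/13250 + (1149/817)*(-145) = -3335781122469/13250 - 166605/817 = -2725335384573423/10825250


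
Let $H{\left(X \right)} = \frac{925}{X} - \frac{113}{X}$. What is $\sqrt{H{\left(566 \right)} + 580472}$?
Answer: $\frac{\sqrt{46489536906}}{283} \approx 761.89$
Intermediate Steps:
$H{\left(X \right)} = \frac{812}{X}$
$\sqrt{H{\left(566 \right)} + 580472} = \sqrt{\frac{812}{566} + 580472} = \sqrt{812 \cdot \frac{1}{566} + 580472} = \sqrt{\frac{406}{283} + 580472} = \sqrt{\frac{164273982}{283}} = \frac{\sqrt{46489536906}}{283}$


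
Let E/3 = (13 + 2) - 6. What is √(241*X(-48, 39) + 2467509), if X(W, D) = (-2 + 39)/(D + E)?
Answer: √10749057726/66 ≈ 1570.9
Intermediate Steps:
E = 27 (E = 3*((13 + 2) - 6) = 3*(15 - 6) = 3*9 = 27)
X(W, D) = 37/(27 + D) (X(W, D) = (-2 + 39)/(D + 27) = 37/(27 + D))
√(241*X(-48, 39) + 2467509) = √(241*(37/(27 + 39)) + 2467509) = √(241*(37/66) + 2467509) = √(8917/66 + 2467509) = √(162864511/66) = √10749057726/66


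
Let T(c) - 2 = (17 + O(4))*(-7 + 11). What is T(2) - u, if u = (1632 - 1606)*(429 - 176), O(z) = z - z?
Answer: -6508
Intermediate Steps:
O(z) = 0
u = 6578 (u = 26*253 = 6578)
T(c) = 70 (T(c) = 2 + (17 + 0)*(-7 + 11) = 2 + 17*4 = 2 + 68 = 70)
T(2) - u = 70 - 1*6578 = 70 - 6578 = -6508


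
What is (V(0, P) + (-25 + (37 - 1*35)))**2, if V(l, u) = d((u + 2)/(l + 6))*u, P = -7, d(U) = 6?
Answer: 4225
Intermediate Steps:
V(l, u) = 6*u
(V(0, P) + (-25 + (37 - 1*35)))**2 = (6*(-7) + (-25 + (37 - 1*35)))**2 = (-42 + (-25 + (37 - 35)))**2 = (-42 + (-25 + 2))**2 = (-42 - 23)**2 = (-65)**2 = 4225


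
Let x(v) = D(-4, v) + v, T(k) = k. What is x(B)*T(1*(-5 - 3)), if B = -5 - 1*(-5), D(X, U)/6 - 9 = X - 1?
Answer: -192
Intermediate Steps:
D(X, U) = 48 + 6*X (D(X, U) = 54 + 6*(X - 1) = 54 + 6*(-1 + X) = 54 + (-6 + 6*X) = 48 + 6*X)
B = 0 (B = -5 + 5 = 0)
x(v) = 24 + v (x(v) = (48 + 6*(-4)) + v = (48 - 24) + v = 24 + v)
x(B)*T(1*(-5 - 3)) = (24 + 0)*(1*(-5 - 3)) = 24*(1*(-8)) = 24*(-8) = -192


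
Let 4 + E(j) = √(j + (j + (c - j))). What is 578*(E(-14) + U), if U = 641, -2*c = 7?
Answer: 368186 + 289*I*√70 ≈ 3.6819e+5 + 2417.9*I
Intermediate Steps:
c = -7/2 (c = -½*7 = -7/2 ≈ -3.5000)
E(j) = -4 + √(-7/2 + j) (E(j) = -4 + √(j + (j + (-7/2 - j))) = -4 + √(j - 7/2) = -4 + √(-7/2 + j))
578*(E(-14) + U) = 578*((-4 + √(-14 + 4*(-14))/2) + 641) = 578*((-4 + √(-14 - 56)/2) + 641) = 578*((-4 + √(-70)/2) + 641) = 578*((-4 + (I*√70)/2) + 641) = 578*((-4 + I*√70/2) + 641) = 578*(637 + I*√70/2) = 368186 + 289*I*√70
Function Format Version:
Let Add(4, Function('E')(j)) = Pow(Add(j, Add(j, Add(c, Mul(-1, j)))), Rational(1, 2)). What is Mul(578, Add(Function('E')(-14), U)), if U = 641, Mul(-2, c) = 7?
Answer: Add(368186, Mul(289, I, Pow(70, Rational(1, 2)))) ≈ Add(3.6819e+5, Mul(2417.9, I))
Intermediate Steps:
c = Rational(-7, 2) (c = Mul(Rational(-1, 2), 7) = Rational(-7, 2) ≈ -3.5000)
Function('E')(j) = Add(-4, Pow(Add(Rational(-7, 2), j), Rational(1, 2))) (Function('E')(j) = Add(-4, Pow(Add(j, Add(j, Add(Rational(-7, 2), Mul(-1, j)))), Rational(1, 2))) = Add(-4, Pow(Add(j, Rational(-7, 2)), Rational(1, 2))) = Add(-4, Pow(Add(Rational(-7, 2), j), Rational(1, 2))))
Mul(578, Add(Function('E')(-14), U)) = Mul(578, Add(Add(-4, Mul(Rational(1, 2), Pow(Add(-14, Mul(4, -14)), Rational(1, 2)))), 641)) = Mul(578, Add(Add(-4, Mul(Rational(1, 2), Pow(Add(-14, -56), Rational(1, 2)))), 641)) = Mul(578, Add(Add(-4, Mul(Rational(1, 2), Pow(-70, Rational(1, 2)))), 641)) = Mul(578, Add(Add(-4, Mul(Rational(1, 2), Mul(I, Pow(70, Rational(1, 2))))), 641)) = Mul(578, Add(Add(-4, Mul(Rational(1, 2), I, Pow(70, Rational(1, 2)))), 641)) = Mul(578, Add(637, Mul(Rational(1, 2), I, Pow(70, Rational(1, 2))))) = Add(368186, Mul(289, I, Pow(70, Rational(1, 2))))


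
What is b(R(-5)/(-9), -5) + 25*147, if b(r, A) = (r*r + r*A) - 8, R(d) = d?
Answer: 296827/81 ≈ 3664.5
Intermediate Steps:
b(r, A) = -8 + r**2 + A*r (b(r, A) = (r**2 + A*r) - 8 = -8 + r**2 + A*r)
b(R(-5)/(-9), -5) + 25*147 = (-8 + (-5/(-9))**2 - (-25)/(-9)) + 25*147 = (-8 + (-5*(-1/9))**2 - (-25)*(-1)/9) + 3675 = (-8 + (5/9)**2 - 5*5/9) + 3675 = (-8 + 25/81 - 25/9) + 3675 = -848/81 + 3675 = 296827/81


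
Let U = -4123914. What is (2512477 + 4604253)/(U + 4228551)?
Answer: 7116730/104637 ≈ 68.014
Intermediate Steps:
(2512477 + 4604253)/(U + 4228551) = (2512477 + 4604253)/(-4123914 + 4228551) = 7116730/104637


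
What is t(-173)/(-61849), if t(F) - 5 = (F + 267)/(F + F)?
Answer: -818/10699877 ≈ -7.6449e-5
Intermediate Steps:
t(F) = 5 + (267 + F)/(2*F) (t(F) = 5 + (F + 267)/(F + F) = 5 + (267 + F)/((2*F)) = 5 + (267 + F)*(1/(2*F)) = 5 + (267 + F)/(2*F))
t(-173)/(-61849) = ((½)*(267 + 11*(-173))/(-173))/(-61849) = ((½)*(-1/173)*(267 - 1903))*(-1/61849) = ((½)*(-1/173)*(-1636))*(-1/61849) = (818/173)*(-1/61849) = -818/10699877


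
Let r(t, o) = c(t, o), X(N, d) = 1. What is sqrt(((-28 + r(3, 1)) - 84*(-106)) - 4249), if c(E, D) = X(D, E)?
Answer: 2*sqrt(1157) ≈ 68.029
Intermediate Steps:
c(E, D) = 1
r(t, o) = 1
sqrt(((-28 + r(3, 1)) - 84*(-106)) - 4249) = sqrt(((-28 + 1) - 84*(-106)) - 4249) = sqrt((-27 + 8904) - 4249) = sqrt(8877 - 4249) = sqrt(4628) = 2*sqrt(1157)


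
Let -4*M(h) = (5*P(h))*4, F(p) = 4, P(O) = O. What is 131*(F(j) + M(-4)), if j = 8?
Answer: 3144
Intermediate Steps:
M(h) = -5*h (M(h) = -5*h*4/4 = -5*h)
131*(F(j) + M(-4)) = 131*(4 - 5*(-4)) = 131*(4 + 20) = 131*24 = 3144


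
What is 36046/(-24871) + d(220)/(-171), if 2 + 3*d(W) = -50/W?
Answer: -176423/122094 ≈ -1.4450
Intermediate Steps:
d(W) = -⅔ - 50/(3*W) (d(W) = -⅔ + (-50/W)/3 = -⅔ - 50/(3*W))
36046/(-24871) + d(220)/(-171) = 36046/(-24871) + ((⅔)*(-25 - 1*220)/220)/(-171) = 36046*(-1/24871) + ((⅔)*(1/220)*(-25 - 220))*(-1/171) = -36046/24871 + ((⅔)*(1/220)*(-245))*(-1/171) = -36046/24871 - 49/66*(-1/171) = -36046/24871 + 49/11286 = -176423/122094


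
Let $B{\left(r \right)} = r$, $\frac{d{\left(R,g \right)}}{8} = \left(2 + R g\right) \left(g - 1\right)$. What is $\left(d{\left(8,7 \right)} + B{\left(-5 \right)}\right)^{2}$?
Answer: $7722841$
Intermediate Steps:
$d{\left(R,g \right)} = 8 \left(-1 + g\right) \left(2 + R g\right)$ ($d{\left(R,g \right)} = 8 \left(2 + R g\right) \left(g - 1\right) = 8 \left(2 + R g\right) \left(-1 + g\right) = 8 \left(-1 + g\right) \left(2 + R g\right)$)
$\left(d{\left(8,7 \right)} + B{\left(-5 \right)}\right)^{2} = \left(\left(-16 + 16 \cdot 7 - 64 \cdot 7 + 8 \cdot 8 \cdot 7^{2}\right) - 5\right)^{2} = \left(\left(-16 + 112 - 448 + 8 \cdot 8 \cdot 49\right) - 5\right)^{2} = \left(\left(-16 + 112 - 448 + 3136\right) - 5\right)^{2} = \left(2784 - 5\right)^{2} = 2779^{2} = 7722841$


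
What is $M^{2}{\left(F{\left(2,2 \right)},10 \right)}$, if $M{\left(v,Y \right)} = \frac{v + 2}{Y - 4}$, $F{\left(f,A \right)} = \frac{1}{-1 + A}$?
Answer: $\frac{1}{4} \approx 0.25$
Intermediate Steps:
$M{\left(v,Y \right)} = \frac{2 + v}{-4 + Y}$
$M^{2}{\left(F{\left(2,2 \right)},10 \right)} = \left(\frac{2 + \frac{1}{-1 + 2}}{-4 + 10}\right)^{2} = \left(\frac{2 + 1^{-1}}{6}\right)^{2} = \left(\frac{2 + 1}{6}\right)^{2} = \left(\frac{1}{6} \cdot 3\right)^{2} = \left(\frac{1}{2}\right)^{2} = \frac{1}{4}$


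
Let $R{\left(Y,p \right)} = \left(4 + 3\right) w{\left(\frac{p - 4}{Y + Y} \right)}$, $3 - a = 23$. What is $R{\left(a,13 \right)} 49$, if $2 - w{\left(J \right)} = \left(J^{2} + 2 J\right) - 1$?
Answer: $\frac{1865577}{1600} \approx 1166.0$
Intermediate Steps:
$a = -20$ ($a = 3 - 23 = -20$)
$w{\left(J \right)} = 3 - J^{2} - 2 J$ ($w{\left(J \right)} = 2 - \left(\left(J^{2} + 2 J\right) - 1\right) = 2 - \left(-1 + J^{2} + 2 J\right) = 3 - J^{2} - 2 J$)
$R{\left(Y,p \right)} = 21 - \frac{7 \left(-4 + p\right)}{Y} - \frac{7 \left(-4 + p\right)^{2}}{4 Y^{2}}$ ($R{\left(Y,p \right)} = \left(4 + 3\right) \left(3 - \left(\frac{p - 4}{Y + Y}\right)^{2} - 2 \frac{p - 4}{Y + Y}\right) = 7 \left(3 - \left(\frac{-4 + p}{2 Y}\right)^{2} - 2 \frac{-4 + p}{2 Y}\right) = 7 \left(3 - \frac{\left(-4 + p\right)^{2}}{4 Y^{2}} - \frac{-4 + p}{Y}\right) = 7 \left(3 - \frac{-4 + p}{Y} - \frac{\left(-4 + p\right)^{2}}{4 Y^{2}}\right) = 21 - \frac{7 \left(-4 + p\right)}{Y} - \frac{7 \left(-4 + p\right)^{2}}{4 Y^{2}}$)
$R{\left(a,13 \right)} 49 = \left(21 + \frac{28}{-20} - \frac{91}{-20} - \frac{7 \left(-4 + 13\right)^{2}}{4 \cdot 400}\right) 49 = \left(21 + 28 \left(- \frac{1}{20}\right) - 91 \left(- \frac{1}{20}\right) - \frac{7 \cdot 9^{2}}{1600}\right) 49 = \left(21 - \frac{7}{5} + \frac{91}{20} - \frac{7}{1600} \cdot 81\right) 49 = \left(21 - \frac{7}{5} + \frac{91}{20} - \frac{567}{1600}\right) 49 = \frac{38073}{1600} \cdot 49 = \frac{1865577}{1600}$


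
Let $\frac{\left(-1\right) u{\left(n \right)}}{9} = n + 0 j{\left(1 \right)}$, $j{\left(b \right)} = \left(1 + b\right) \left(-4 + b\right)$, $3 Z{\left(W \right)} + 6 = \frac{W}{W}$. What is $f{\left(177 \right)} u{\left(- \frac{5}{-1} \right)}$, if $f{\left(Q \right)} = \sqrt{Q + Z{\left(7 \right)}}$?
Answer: $- 15 \sqrt{1578} \approx -595.86$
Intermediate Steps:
$Z{\left(W \right)} = - \frac{5}{3}$ ($Z{\left(W \right)} = -2 + \frac{W \frac{1}{W}}{3} = -2 + \frac{1}{3} \cdot 1 = -2 + \frac{1}{3} = - \frac{5}{3}$)
$f{\left(Q \right)} = \sqrt{- \frac{5}{3} + Q}$ ($f{\left(Q \right)} = \sqrt{Q - \frac{5}{3}} = \sqrt{- \frac{5}{3} + Q}$)
$u{\left(n \right)} = - 9 n$ ($u{\left(n \right)} = - 9 \left(n + 0 \left(-4 + 1^{2} - 3\right)\right) = - 9 \left(n + 0 \left(-4 + 1 - 3\right)\right) = - 9 \left(n + 0 \left(-6\right)\right) = - 9 \left(n + 0\right) = - 9 n$)
$f{\left(177 \right)} u{\left(- \frac{5}{-1} \right)} = \frac{\sqrt{-15 + 9 \cdot 177}}{3} \left(- 9 \left(- \frac{5}{-1}\right)\right) = \frac{\sqrt{-15 + 1593}}{3} \left(- 9 \left(\left(-5\right) \left(-1\right)\right)\right) = \frac{\sqrt{1578}}{3} \left(\left(-9\right) 5\right) = \frac{\sqrt{1578}}{3} \left(-45\right) = - 15 \sqrt{1578}$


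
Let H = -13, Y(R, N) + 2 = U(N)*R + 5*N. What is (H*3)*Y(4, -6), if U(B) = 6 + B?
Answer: 1248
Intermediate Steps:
Y(R, N) = -2 + 5*N + R*(6 + N) (Y(R, N) = -2 + ((6 + N)*R + 5*N) = -2 + (R*(6 + N) + 5*N) = -2 + (5*N + R*(6 + N)) = -2 + 5*N + R*(6 + N))
(H*3)*Y(4, -6) = (-13*3)*(-2 + 5*(-6) + 4*(6 - 6)) = -39*(-2 - 30 + 4*0) = -39*(-2 - 30 + 0) = -39*(-32) = 1248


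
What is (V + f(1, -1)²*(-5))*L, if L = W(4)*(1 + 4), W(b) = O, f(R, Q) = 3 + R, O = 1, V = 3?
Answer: -385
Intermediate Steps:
W(b) = 1
L = 5 (L = 1*(1 + 4) = 1*5 = 5)
(V + f(1, -1)²*(-5))*L = (3 + (3 + 1)²*(-5))*5 = (3 + 4²*(-5))*5 = (3 + 16*(-5))*5 = (3 - 80)*5 = -77*5 = -385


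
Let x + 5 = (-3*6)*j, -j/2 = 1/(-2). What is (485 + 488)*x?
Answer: -22379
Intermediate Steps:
j = 1 (j = -2/(-2) = -2*(-1/2) = 1)
x = -23 (x = -5 - 3*6*1 = -5 - 18*1 = -5 - 18 = -23)
(485 + 488)*x = (485 + 488)*(-23) = 973*(-23) = -22379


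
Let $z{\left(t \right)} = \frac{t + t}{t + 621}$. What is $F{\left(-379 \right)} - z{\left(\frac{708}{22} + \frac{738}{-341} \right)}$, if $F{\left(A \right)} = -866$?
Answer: $- \frac{64089958}{73999} \approx -866.09$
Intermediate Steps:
$z{\left(t \right)} = \frac{2 t}{621 + t}$
$F{\left(-379 \right)} - z{\left(\frac{708}{22} + \frac{738}{-341} \right)} = -866 - \frac{2 \left(\frac{708}{22} + \frac{738}{-341}\right)}{621 + \left(\frac{708}{22} + \frac{738}{-341}\right)} = -866 - \frac{2 \left(708 \cdot \frac{1}{22} + 738 \left(- \frac{1}{341}\right)\right)}{621 + \left(708 \cdot \frac{1}{22} + 738 \left(- \frac{1}{341}\right)\right)} = -866 - \frac{2 \left(\frac{354}{11} - \frac{738}{341}\right)}{621 + \left(\frac{354}{11} - \frac{738}{341}\right)} = -866 - 2 \cdot \frac{10236}{341} \frac{1}{621 + \frac{10236}{341}} = -866 - 2 \cdot \frac{10236}{341} \frac{1}{\frac{221997}{341}} = -866 - 2 \cdot \frac{10236}{341} \cdot \frac{341}{221997} = -866 - \frac{6824}{73999} = - \frac{64089958}{73999}$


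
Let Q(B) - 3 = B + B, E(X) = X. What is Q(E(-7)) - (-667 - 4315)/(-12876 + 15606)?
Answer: -12524/1365 ≈ -9.1751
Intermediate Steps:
Q(B) = 3 + 2*B (Q(B) = 3 + (B + B) = 3 + 2*B)
Q(E(-7)) - (-667 - 4315)/(-12876 + 15606) = (3 + 2*(-7)) - (-667 - 4315)/(-12876 + 15606) = (3 - 14) - (-4982)/2730 = -11 - (-4982)/2730 = -11 - 1*(-2491/1365) = -11 + 2491/1365 = -12524/1365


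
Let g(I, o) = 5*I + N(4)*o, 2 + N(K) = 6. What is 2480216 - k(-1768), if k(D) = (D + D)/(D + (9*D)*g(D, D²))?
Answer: 278900549622678/112450105 ≈ 2.4802e+6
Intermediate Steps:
N(K) = 4 (N(K) = -2 + 6 = 4)
g(I, o) = 4*o + 5*I (g(I, o) = 5*I + 4*o = 4*o + 5*I)
k(D) = 2*D/(D + 9*D*(4*D² + 5*D)) (k(D) = (D + D)/(D + (9*D)*(4*D² + 5*D)) = (2*D)/(D + 9*D*(4*D² + 5*D)) = 2*D/(D + 9*D*(4*D² + 5*D)))
2480216 - k(-1768) = 2480216 - 2/(1 + 36*(-1768)² + 45*(-1768)) = 2480216 - 2/(1 + 36*3125824 - 79560) = 2480216 - 2/(1 + 112529664 - 79560) = 2480216 - 2/112450105 = 278900549622678/112450105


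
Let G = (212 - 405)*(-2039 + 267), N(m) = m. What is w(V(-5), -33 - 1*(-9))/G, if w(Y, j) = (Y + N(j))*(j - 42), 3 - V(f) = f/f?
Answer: 363/85499 ≈ 0.0042457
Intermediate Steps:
V(f) = 2 (V(f) = 3 - f/f = 3 - 1*1 = 3 - 1 = 2)
G = 341996 (G = -193*(-1772) = 341996)
w(Y, j) = (-42 + j)*(Y + j) (w(Y, j) = (Y + j)*(j - 42) = (Y + j)*(-42 + j) = (-42 + j)*(Y + j))
w(V(-5), -33 - 1*(-9))/G = ((-33 - 1*(-9))² - 42*2 - 42*(-33 - 1*(-9)) + 2*(-33 - 1*(-9)))/341996 = ((-33 + 9)² - 84 - 42*(-33 + 9) + 2*(-33 + 9))*(1/341996) = ((-24)² - 84 - 42*(-24) + 2*(-24))*(1/341996) = (576 - 84 + 1008 - 48)*(1/341996) = 1452*(1/341996) = 363/85499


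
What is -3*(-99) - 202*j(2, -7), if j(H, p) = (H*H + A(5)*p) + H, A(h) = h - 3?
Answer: 1913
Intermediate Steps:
A(h) = -3 + h
j(H, p) = H + H**2 + 2*p (j(H, p) = (H*H + (-3 + 5)*p) + H = (H**2 + 2*p) + H = H + H**2 + 2*p)
-3*(-99) - 202*j(2, -7) = -3*(-99) - 202*(2 + 2**2 + 2*(-7)) = 297 - 202*(2 + 4 - 14) = 297 - 202*(-8) = 297 + 1616 = 1913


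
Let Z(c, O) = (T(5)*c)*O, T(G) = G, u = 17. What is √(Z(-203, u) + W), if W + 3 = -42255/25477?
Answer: I*√11202856526117/25477 ≈ 131.38*I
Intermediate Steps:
Z(c, O) = 5*O*c (Z(c, O) = (5*c)*O = 5*O*c)
W = -118686/25477 (W = -3 - 42255/25477 = -118686/25477 ≈ -4.6586)
√(Z(-203, u) + W) = √(5*17*(-203) - 118686/25477) = √(-17255 - 118686/25477) = √(-439724321/25477) = I*√11202856526117/25477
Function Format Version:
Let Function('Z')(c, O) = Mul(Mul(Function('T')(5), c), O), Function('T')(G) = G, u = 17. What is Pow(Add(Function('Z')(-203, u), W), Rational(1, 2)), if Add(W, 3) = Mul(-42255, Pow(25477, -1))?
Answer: Mul(Rational(1, 25477), I, Pow(11202856526117, Rational(1, 2))) ≈ Mul(131.38, I)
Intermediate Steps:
Function('Z')(c, O) = Mul(5, O, c) (Function('Z')(c, O) = Mul(Mul(5, c), O) = Mul(5, O, c))
W = Rational(-118686, 25477) (W = Add(-3, Mul(-42255, Pow(25477, -1))) = Add(-3, Mul(-42255, Rational(1, 25477))) = Add(-3, Rational(-42255, 25477)) = Rational(-118686, 25477) ≈ -4.6586)
Pow(Add(Function('Z')(-203, u), W), Rational(1, 2)) = Pow(Add(Mul(5, 17, -203), Rational(-118686, 25477)), Rational(1, 2)) = Pow(Add(-17255, Rational(-118686, 25477)), Rational(1, 2)) = Pow(Rational(-439724321, 25477), Rational(1, 2)) = Mul(Rational(1, 25477), I, Pow(11202856526117, Rational(1, 2)))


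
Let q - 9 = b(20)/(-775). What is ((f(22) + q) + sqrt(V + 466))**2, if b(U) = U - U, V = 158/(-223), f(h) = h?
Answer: 318063/223 + 248*sqrt(1446155)/223 ≈ 2763.7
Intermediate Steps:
V = -158/223 (V = 158*(-1/223) = -158/223 ≈ -0.70852)
b(U) = 0
q = 9 (q = 9 + 0/(-775) = 9 + 0*(-1/775) = 9 + 0 = 9)
((f(22) + q) + sqrt(V + 466))**2 = ((22 + 9) + sqrt(-158/223 + 466))**2 = (31 + sqrt(103760/223))**2 = (31 + 4*sqrt(1446155)/223)**2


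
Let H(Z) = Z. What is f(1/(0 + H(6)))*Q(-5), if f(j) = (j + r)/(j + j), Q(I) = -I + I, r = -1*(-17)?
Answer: 0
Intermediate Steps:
r = 17
Q(I) = 0
f(j) = (17 + j)/(2*j) (f(j) = (j + 17)/(j + j) = (17 + j)/((2*j)) = (17 + j)*(1/(2*j)) = (17 + j)/(2*j))
f(1/(0 + H(6)))*Q(-5) = ((17 + 1/(0 + 6))/(2*(1/(0 + 6))))*0 = ((17 + 1/6)/(2*(1/6)))*0 = ((17 + ⅙)/(2*(⅙)))*0 = ((½)*6*(103/6))*0 = (103/2)*0 = 0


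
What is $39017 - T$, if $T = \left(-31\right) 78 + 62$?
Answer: $41373$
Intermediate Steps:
$T = -2356$ ($T = -2418 + 62 = -2356$)
$39017 - T = 39017 - -2356 = 39017 + 2356 = 41373$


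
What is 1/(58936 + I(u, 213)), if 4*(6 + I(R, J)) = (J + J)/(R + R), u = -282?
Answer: 376/22157609 ≈ 1.6969e-5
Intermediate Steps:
I(R, J) = -6 + J/(4*R) (I(R, J) = -6 + ((J + J)/(R + R))/4 = -6 + ((2*J)/((2*R)))/4 = -6 + ((2*J)*(1/(2*R)))/4 = -6 + (J/R)/4 = -6 + J/(4*R))
1/(58936 + I(u, 213)) = 1/(58936 + (-6 + (¼)*213/(-282))) = 1/(58936 + (-6 + (¼)*213*(-1/282))) = 1/(58936 + (-6 - 71/376)) = 1/(58936 - 2327/376) = 1/(22157609/376) = 376/22157609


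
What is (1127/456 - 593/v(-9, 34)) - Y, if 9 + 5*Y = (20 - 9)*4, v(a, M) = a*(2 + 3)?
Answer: 59161/6840 ≈ 8.6493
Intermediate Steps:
v(a, M) = 5*a (v(a, M) = a*5 = 5*a)
Y = 7 (Y = -9/5 + ((20 - 9)*4)/5 = -9/5 + (11*4)/5 = -9/5 + (⅕)*44 = -9/5 + 44/5 = 7)
(1127/456 - 593/v(-9, 34)) - Y = (1127/456 - 593/(5*(-9))) - 1*7 = (1127*(1/456) - 593/(-45)) - 7 = (1127/456 - 593*(-1/45)) - 7 = (1127/456 + 593/45) - 7 = 107041/6840 - 7 = 59161/6840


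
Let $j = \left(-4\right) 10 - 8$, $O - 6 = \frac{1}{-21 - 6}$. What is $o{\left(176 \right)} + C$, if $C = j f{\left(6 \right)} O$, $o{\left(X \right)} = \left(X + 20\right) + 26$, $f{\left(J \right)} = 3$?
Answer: $- \frac{1910}{3} \approx -636.67$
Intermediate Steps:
$o{\left(X \right)} = 46 + X$ ($o{\left(X \right)} = \left(20 + X\right) + 26 = 46 + X$)
$O = \frac{161}{27}$ ($O = 6 + \frac{1}{-21 - 6} = 6 + \frac{1}{-27} = 6 - \frac{1}{27} = \frac{161}{27} \approx 5.963$)
$j = -48$ ($j = -40 - 8 = -48$)
$C = - \frac{2576}{3}$ ($C = - 48 \cdot 3 \cdot \frac{161}{27} = \left(-48\right) \frac{161}{9} = - \frac{2576}{3} \approx -858.67$)
$o{\left(176 \right)} + C = \left(46 + 176\right) - \frac{2576}{3} = 222 - \frac{2576}{3} = - \frac{1910}{3}$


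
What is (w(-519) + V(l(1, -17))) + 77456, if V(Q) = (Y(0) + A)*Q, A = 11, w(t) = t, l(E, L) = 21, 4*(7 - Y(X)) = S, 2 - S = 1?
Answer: 309239/4 ≈ 77310.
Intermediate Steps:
S = 1 (S = 2 - 1*1 = 2 - 1 = 1)
Y(X) = 27/4 (Y(X) = 7 - ¼*1 = 7 - ¼ = 27/4)
V(Q) = 71*Q/4 (V(Q) = (27/4 + 11)*Q = 71*Q/4)
(w(-519) + V(l(1, -17))) + 77456 = (-519 + (71/4)*21) + 77456 = (-519 + 1491/4) + 77456 = -585/4 + 77456 = 309239/4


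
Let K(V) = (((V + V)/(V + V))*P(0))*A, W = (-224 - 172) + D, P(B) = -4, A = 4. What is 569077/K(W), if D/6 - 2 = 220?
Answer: -569077/16 ≈ -35567.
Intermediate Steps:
D = 1332 (D = 12 + 6*220 = 12 + 1320 = 1332)
W = 936 (W = (-224 - 172) + 1332 = -396 + 1332 = 936)
K(V) = -16 (K(V) = (((V + V)/(V + V))*(-4))*4 = (((2*V)/((2*V)))*(-4))*4 = (((2*V)*(1/(2*V)))*(-4))*4 = (1*(-4))*4 = -4*4 = -16)
569077/K(W) = 569077/(-16) = 569077*(-1/16) = -569077/16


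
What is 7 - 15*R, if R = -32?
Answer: 487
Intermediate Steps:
7 - 15*R = 7 - 15*(-32) = 7 + 480 = 487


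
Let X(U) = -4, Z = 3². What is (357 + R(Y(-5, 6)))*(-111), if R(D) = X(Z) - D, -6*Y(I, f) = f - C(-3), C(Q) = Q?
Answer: -78699/2 ≈ -39350.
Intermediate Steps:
Z = 9
Y(I, f) = -½ - f/6 (Y(I, f) = -(f - 1*(-3))/6 = -(f + 3)/6 = -(3 + f)/6 = -½ - f/6)
R(D) = -4 - D
(357 + R(Y(-5, 6)))*(-111) = (357 + (-4 - (-½ - ⅙*6)))*(-111) = (357 + (-4 - (-½ - 1)))*(-111) = (357 + (-4 - 1*(-3/2)))*(-111) = (357 + (-4 + 3/2))*(-111) = (357 - 5/2)*(-111) = (709/2)*(-111) = -78699/2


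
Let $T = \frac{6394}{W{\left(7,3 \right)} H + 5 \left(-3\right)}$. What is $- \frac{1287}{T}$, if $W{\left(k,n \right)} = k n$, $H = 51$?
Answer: $- \frac{679536}{3197} \approx -212.55$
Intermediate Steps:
$T = \frac{3197}{528}$ ($T = \frac{6394}{7 \cdot 3 \cdot 51 + 5 \left(-3\right)} = \frac{6394}{21 \cdot 51 - 15} = \frac{6394}{1071 - 15} = \frac{6394}{1056} = 6394 \cdot \frac{1}{1056} = \frac{3197}{528} \approx 6.0549$)
$- \frac{1287}{T} = - \frac{1287}{\frac{3197}{528}} = \left(-1287\right) \frac{528}{3197} = - \frac{679536}{3197}$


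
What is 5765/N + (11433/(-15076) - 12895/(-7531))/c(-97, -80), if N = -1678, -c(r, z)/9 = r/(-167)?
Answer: -300882629058871/83160095790132 ≈ -3.6181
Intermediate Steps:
c(r, z) = 9*r/167 (c(r, z) = -9*r/(-167) = -9*r*(-1)/167 = -(-9)*r/167 = 9*r/167)
5765/N + (11433/(-15076) - 12895/(-7531))/c(-97, -80) = 5765/(-1678) + (11433/(-15076) - 12895/(-7531))/(((9/167)*(-97))) = 5765*(-1/1678) + (11433*(-1/15076) - 12895*(-1/7531))/(-873/167) = -5765/1678 + (-11433/15076 + 12895/7531)*(-167/873) = -5765/1678 + (108303097/113537356)*(-167/873) = -5765/1678 - 18086617199/99118111788 = -300882629058871/83160095790132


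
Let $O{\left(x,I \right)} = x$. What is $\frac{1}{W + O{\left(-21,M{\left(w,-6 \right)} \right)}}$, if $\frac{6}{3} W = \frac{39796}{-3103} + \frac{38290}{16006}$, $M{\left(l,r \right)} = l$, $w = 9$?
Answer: $- \frac{49666618}{1302079431} \approx -0.038144$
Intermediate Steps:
$W = - \frac{259080453}{49666618}$ ($W = \frac{\frac{39796}{-3103} + \frac{38290}{16006}}{2} = \frac{39796 \left(- \frac{1}{3103}\right) + 38290 \cdot \frac{1}{16006}}{2} = \frac{- \frac{39796}{3103} + \frac{19145}{8003}}{2} = \frac{1}{2} \left(- \frac{259080453}{24833309}\right) = - \frac{259080453}{49666618} \approx -5.2164$)
$\frac{1}{W + O{\left(-21,M{\left(w,-6 \right)} \right)}} = \frac{1}{- \frac{259080453}{49666618} - 21} = \frac{1}{- \frac{1302079431}{49666618}} = - \frac{49666618}{1302079431}$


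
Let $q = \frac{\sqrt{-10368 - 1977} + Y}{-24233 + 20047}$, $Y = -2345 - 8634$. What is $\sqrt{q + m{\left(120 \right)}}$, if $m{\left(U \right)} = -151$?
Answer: $\frac{\sqrt{-2599953902 - 4186 i \sqrt{12345}}}{4186} \approx 0.0010895 - 12.181 i$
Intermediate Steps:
$Y = -10979$ ($Y = -2345 - 8634 = -10979$)
$q = \frac{10979}{4186} - \frac{i \sqrt{12345}}{4186}$ ($q = \frac{\sqrt{-10368 - 1977} - 10979}{-24233 + 20047} = \frac{\sqrt{-12345} - 10979}{-4186} = \left(i \sqrt{12345} - 10979\right) \left(- \frac{1}{4186}\right) = \left(-10979 + i \sqrt{12345}\right) \left(- \frac{1}{4186}\right) = \frac{10979}{4186} - \frac{i \sqrt{12345}}{4186} \approx 2.6228 - 0.026543 i$)
$\sqrt{q + m{\left(120 \right)}} = \sqrt{\left(\frac{10979}{4186} - \frac{i \sqrt{12345}}{4186}\right) - 151} = \sqrt{- \frac{621107}{4186} - \frac{i \sqrt{12345}}{4186}}$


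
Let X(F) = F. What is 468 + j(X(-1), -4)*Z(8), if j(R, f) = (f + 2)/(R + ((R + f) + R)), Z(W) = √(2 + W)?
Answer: 468 + 2*√10/7 ≈ 468.90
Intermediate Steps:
j(R, f) = (2 + f)/(f + 3*R) (j(R, f) = (2 + f)/(R + (f + 2*R)) = (2 + f)/(f + 3*R))
468 + j(X(-1), -4)*Z(8) = 468 + ((2 - 4)/(-4 + 3*(-1)))*√(2 + 8) = 468 + (-2/(-4 - 3))*√10 = 468 + (-2/(-7))*√10 = 468 + (-⅐*(-2))*√10 = 468 + 2*√10/7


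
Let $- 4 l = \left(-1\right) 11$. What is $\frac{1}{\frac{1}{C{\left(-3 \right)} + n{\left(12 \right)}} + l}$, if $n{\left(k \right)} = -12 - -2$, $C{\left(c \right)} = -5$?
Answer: $\frac{60}{161} \approx 0.37267$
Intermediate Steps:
$n{\left(k \right)} = -10$ ($n{\left(k \right)} = -12 + 2 = -10$)
$l = \frac{11}{4}$ ($l = - \frac{\left(-1\right) 11}{4} = \left(- \frac{1}{4}\right) \left(-11\right) = \frac{11}{4} \approx 2.75$)
$\frac{1}{\frac{1}{C{\left(-3 \right)} + n{\left(12 \right)}} + l} = \frac{1}{\frac{1}{-5 - 10} + \frac{11}{4}} = \frac{1}{\frac{1}{-15} + \frac{11}{4}} = \frac{1}{- \frac{1}{15} + \frac{11}{4}} = \frac{1}{\frac{161}{60}} = \frac{60}{161}$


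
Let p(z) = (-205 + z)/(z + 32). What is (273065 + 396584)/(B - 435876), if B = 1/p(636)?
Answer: -288618719/187861888 ≈ -1.5363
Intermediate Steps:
p(z) = (-205 + z)/(32 + z)
B = 668/431 (B = 1/((-205 + 636)/(32 + 636)) = 1/(431/668) = 668/431 ≈ 1.5499)
(273065 + 396584)/(B - 435876) = (273065 + 396584)/(668/431 - 435876) = 669649/(-187861888/431) = 669649*(-431/187861888) = -288618719/187861888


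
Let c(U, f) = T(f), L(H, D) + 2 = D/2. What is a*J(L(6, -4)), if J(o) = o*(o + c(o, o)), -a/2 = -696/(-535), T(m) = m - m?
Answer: -22272/535 ≈ -41.630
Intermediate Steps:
T(m) = 0
L(H, D) = -2 + D/2
c(U, f) = 0
a = -1392/535 (a = -(-4)*348/(-535) = -(-4)*348*(-1/535) = -(-4)*(-348)/535 = -2*696/535 = -1392/535 ≈ -2.6019)
J(o) = o**2 (J(o) = o*(o + 0) = o*o = o**2)
a*J(L(6, -4)) = -1392*(-2 + (1/2)*(-4))**2/535 = -1392*(-2 - 2)**2/535 = -1392/535*(-4)**2 = -1392/535*16 = -22272/535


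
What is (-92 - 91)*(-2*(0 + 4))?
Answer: 1464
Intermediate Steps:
(-92 - 91)*(-2*(0 + 4)) = -(-366)*4 = -183*(-8) = 1464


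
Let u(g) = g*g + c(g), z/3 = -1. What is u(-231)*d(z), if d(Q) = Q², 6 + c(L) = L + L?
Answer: 476037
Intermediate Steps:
z = -3 (z = 3*(-1) = -3)
c(L) = -6 + 2*L (c(L) = -6 + (L + L) = -6 + 2*L)
u(g) = -6 + g² + 2*g (u(g) = g*g + (-6 + 2*g) = g² + (-6 + 2*g) = -6 + g² + 2*g)
u(-231)*d(z) = (-6 + (-231)² + 2*(-231))*(-3)² = (-6 + 53361 - 462)*9 = 52893*9 = 476037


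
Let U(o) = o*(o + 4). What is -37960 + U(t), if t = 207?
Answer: 5717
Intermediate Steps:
U(o) = o*(4 + o)
-37960 + U(t) = -37960 + 207*(4 + 207) = -37960 + 207*211 = -37960 + 43677 = 5717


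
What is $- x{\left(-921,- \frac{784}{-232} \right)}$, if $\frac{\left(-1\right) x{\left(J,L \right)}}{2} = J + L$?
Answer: $- \frac{53222}{29} \approx -1835.2$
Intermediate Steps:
$x{\left(J,L \right)} = - 2 J - 2 L$ ($x{\left(J,L \right)} = - 2 \left(J + L\right) = - 2 J - 2 L$)
$- x{\left(-921,- \frac{784}{-232} \right)} = - (\left(-2\right) \left(-921\right) - 2 \left(- \frac{784}{-232}\right)) = - (1842 - 2 \left(\left(-784\right) \left(- \frac{1}{232}\right)\right)) = - (1842 - \frac{196}{29}) = \left(-1\right) \frac{53222}{29} = - \frac{53222}{29}$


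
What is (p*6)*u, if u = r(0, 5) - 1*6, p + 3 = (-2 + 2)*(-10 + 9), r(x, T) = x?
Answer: 108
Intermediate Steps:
p = -3 (p = -3 + (-2 + 2)*(-10 + 9) = -3 + 0*(-1) = -3 + 0 = -3)
u = -6 (u = 0 - 1*6 = 0 - 6 = -6)
(p*6)*u = -3*6*(-6) = -18*(-6) = 108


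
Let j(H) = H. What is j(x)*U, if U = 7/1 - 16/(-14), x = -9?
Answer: -513/7 ≈ -73.286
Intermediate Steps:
U = 57/7 (U = 7*1 - 16*(-1/14) = 7 + 8/7 = 57/7 ≈ 8.1429)
j(x)*U = -9*57/7 = -513/7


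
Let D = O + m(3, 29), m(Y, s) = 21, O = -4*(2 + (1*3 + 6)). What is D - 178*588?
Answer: -104687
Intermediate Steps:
O = -44 (O = -4*(2 + (3 + 6)) = -4*(2 + 9) = -4*11 = -44)
D = -23 (D = -44 + 21 = -23)
D - 178*588 = -23 - 178*588 = -23 - 104664 = -104687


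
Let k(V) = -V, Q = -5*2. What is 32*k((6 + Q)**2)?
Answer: -512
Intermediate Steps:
Q = -10
32*k((6 + Q)**2) = 32*(-(6 - 10)**2) = 32*(-1*(-4)**2) = 32*(-1*16) = 32*(-16) = -512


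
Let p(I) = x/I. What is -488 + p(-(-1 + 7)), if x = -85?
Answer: -2843/6 ≈ -473.83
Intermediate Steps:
p(I) = -85/I
-488 + p(-(-1 + 7)) = -488 - 85*(-1/(-1 + 7)) = -488 - 85/((-1*6)) = -488 - 85/(-6) = -488 - 85*(-1/6) = -488 + 85/6 = -2843/6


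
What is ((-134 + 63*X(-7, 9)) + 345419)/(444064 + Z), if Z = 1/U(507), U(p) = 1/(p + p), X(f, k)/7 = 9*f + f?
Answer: 314415/445078 ≈ 0.70643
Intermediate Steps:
X(f, k) = 70*f (X(f, k) = 7*(9*f + f) = 7*(10*f) = 70*f)
U(p) = 1/(2*p)
Z = 1014 (Z = 1/((1/2)/507) = 1/((1/2)*(1/507)) = 1/(1/1014) = 1014)
((-134 + 63*X(-7, 9)) + 345419)/(444064 + Z) = ((-134 + 63*(70*(-7))) + 345419)/(444064 + 1014) = ((-134 + 63*(-490)) + 345419)/445078 = ((-134 - 30870) + 345419)*(1/445078) = (-31004 + 345419)*(1/445078) = 314415*(1/445078) = 314415/445078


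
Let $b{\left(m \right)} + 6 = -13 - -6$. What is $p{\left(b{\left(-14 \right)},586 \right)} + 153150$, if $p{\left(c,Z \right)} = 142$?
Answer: $153292$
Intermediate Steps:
$b{\left(m \right)} = -13$ ($b{\left(m \right)} = -6 - 7 = -13$)
$p{\left(b{\left(-14 \right)},586 \right)} + 153150 = 142 + 153150 = 153292$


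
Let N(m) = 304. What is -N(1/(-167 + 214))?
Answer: -304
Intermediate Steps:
-N(1/(-167 + 214)) = -1*304 = -304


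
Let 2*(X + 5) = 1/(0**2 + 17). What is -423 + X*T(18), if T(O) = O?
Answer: -8712/17 ≈ -512.47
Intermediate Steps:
X = -169/34 (X = -5 + 1/(2*(0**2 + 17)) = -5 + 1/(2*(0 + 17)) = -5 + (1/2)/17 = -5 + (1/2)*(1/17) = -5 + 1/34 = -169/34 ≈ -4.9706)
-423 + X*T(18) = -423 - 169/34*18 = -423 - 1521/17 = -8712/17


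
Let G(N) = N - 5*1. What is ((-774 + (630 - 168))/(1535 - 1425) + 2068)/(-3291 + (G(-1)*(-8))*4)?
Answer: -113584/170445 ≈ -0.66640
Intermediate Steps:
G(N) = -5 + N (G(N) = N - 5 = -5 + N)
((-774 + (630 - 168))/(1535 - 1425) + 2068)/(-3291 + (G(-1)*(-8))*4) = ((-774 + (630 - 168))/(1535 - 1425) + 2068)/(-3291 + ((-5 - 1)*(-8))*4) = ((-774 + 462)/110 + 2068)/(-3291 - 6*(-8)*4) = (-312*1/110 + 2068)/(-3291 + 48*4) = (-156/55 + 2068)/(-3291 + 192) = (113584/55)/(-3099) = (113584/55)*(-1/3099) = -113584/170445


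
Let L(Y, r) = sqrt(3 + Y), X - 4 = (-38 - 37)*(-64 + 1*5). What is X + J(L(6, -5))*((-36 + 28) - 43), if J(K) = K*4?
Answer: 3817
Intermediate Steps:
X = 4429 (X = 4 + (-38 - 37)*(-64 + 1*5) = 4 - 75*(-64 + 5) = 4 - 75*(-59) = 4 + 4425 = 4429)
J(K) = 4*K
X + J(L(6, -5))*((-36 + 28) - 43) = 4429 + (4*sqrt(3 + 6))*((-36 + 28) - 43) = 4429 + (4*sqrt(9))*(-8 - 43) = 4429 + (4*3)*(-51) = 4429 + 12*(-51) = 4429 - 612 = 3817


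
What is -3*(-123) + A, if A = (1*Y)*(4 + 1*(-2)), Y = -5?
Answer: 359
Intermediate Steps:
A = -10 (A = (1*(-5))*(4 + 1*(-2)) = -5*(4 - 2) = -5*2 = -10)
-3*(-123) + A = -3*(-123) - 10 = 369 - 10 = 359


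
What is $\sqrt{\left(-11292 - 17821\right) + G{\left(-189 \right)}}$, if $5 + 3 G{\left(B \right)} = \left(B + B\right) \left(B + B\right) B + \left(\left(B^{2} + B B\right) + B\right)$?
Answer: $\frac{i \sqrt{81063501}}{3} \approx 3001.2 i$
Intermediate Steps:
$G{\left(B \right)} = - \frac{5}{3} + \frac{B}{3} + \frac{2 B^{2}}{3} + \frac{4 B^{3}}{3}$ ($G{\left(B \right)} = - \frac{5}{3} + \frac{\left(B + B\right) \left(B + B\right) B + \left(\left(B^{2} + B B\right) + B\right)}{3} = - \frac{5}{3} + \frac{2 B 2 B B + \left(\left(B^{2} + B^{2}\right) + B\right)}{3} = - \frac{5}{3} + \frac{4 B^{2} B + \left(2 B^{2} + B\right)}{3} = - \frac{5}{3} + \frac{4 B^{3} + \left(B + 2 B^{2}\right)}{3} = - \frac{5}{3} + \frac{B + 2 B^{2} + 4 B^{3}}{3} = - \frac{5}{3} + \left(\frac{B}{3} + \frac{2 B^{2}}{3} + \frac{4 B^{3}}{3}\right) = - \frac{5}{3} + \frac{B}{3} + \frac{2 B^{2}}{3} + \frac{4 B^{3}}{3}$)
$\sqrt{\left(-11292 - 17821\right) + G{\left(-189 \right)}} = \sqrt{\left(-11292 - 17821\right) + \left(- \frac{5}{3} + \frac{1}{3} \left(-189\right) + \frac{2 \left(-189\right)^{2}}{3} + \frac{4 \left(-189\right)^{3}}{3}\right)} = \sqrt{-29113 + \left(- \frac{5}{3} - 63 + \frac{2}{3} \cdot 35721 + \frac{4}{3} \left(-6751269\right)\right)} = \sqrt{-29113 - \frac{26933828}{3}} = \sqrt{- \frac{27021167}{3}} = \frac{i \sqrt{81063501}}{3}$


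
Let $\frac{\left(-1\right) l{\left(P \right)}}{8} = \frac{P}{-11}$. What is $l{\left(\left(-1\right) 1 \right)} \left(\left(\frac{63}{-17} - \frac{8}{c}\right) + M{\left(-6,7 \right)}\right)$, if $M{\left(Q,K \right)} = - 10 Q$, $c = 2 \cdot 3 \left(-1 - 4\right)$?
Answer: $- \frac{115384}{2805} \approx -41.135$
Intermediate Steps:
$l{\left(P \right)} = \frac{8 P}{11}$ ($l{\left(P \right)} = - 8 \frac{P}{-11} = - 8 P \left(- \frac{1}{11}\right) = - 8 \left(- \frac{P}{11}\right) = \frac{8 P}{11}$)
$c = -30$ ($c = 6 \left(-1 - 4\right) = 6 \left(-5\right) = -30$)
$l{\left(\left(-1\right) 1 \right)} \left(\left(\frac{63}{-17} - \frac{8}{c}\right) + M{\left(-6,7 \right)}\right) = \frac{8 \left(\left(-1\right) 1\right)}{11} \left(\left(\frac{63}{-17} - \frac{8}{-30}\right) - -60\right) = \frac{8}{11} \left(-1\right) \left(\left(63 \left(- \frac{1}{17}\right) - - \frac{4}{15}\right) + 60\right) = - \frac{8 \left(\left(- \frac{63}{17} + \frac{4}{15}\right) + 60\right)}{11} = - \frac{8 \left(- \frac{877}{255} + 60\right)}{11} = \left(- \frac{8}{11}\right) \frac{14423}{255} = - \frac{115384}{2805}$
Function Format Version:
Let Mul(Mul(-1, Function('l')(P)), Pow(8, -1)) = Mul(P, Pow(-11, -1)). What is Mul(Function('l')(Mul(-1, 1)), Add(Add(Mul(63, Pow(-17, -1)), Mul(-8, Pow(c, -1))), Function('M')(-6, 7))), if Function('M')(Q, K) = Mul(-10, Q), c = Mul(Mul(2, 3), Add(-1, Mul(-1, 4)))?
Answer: Rational(-115384, 2805) ≈ -41.135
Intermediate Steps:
Function('l')(P) = Mul(Rational(8, 11), P) (Function('l')(P) = Mul(-8, Mul(P, Pow(-11, -1))) = Mul(-8, Mul(P, Rational(-1, 11))) = Mul(-8, Mul(Rational(-1, 11), P)) = Mul(Rational(8, 11), P))
c = -30 (c = Mul(6, Add(-1, -4)) = Mul(6, -5) = -30)
Mul(Function('l')(Mul(-1, 1)), Add(Add(Mul(63, Pow(-17, -1)), Mul(-8, Pow(c, -1))), Function('M')(-6, 7))) = Mul(Mul(Rational(8, 11), Mul(-1, 1)), Add(Add(Mul(63, Pow(-17, -1)), Mul(-8, Pow(-30, -1))), Mul(-10, -6))) = Mul(Mul(Rational(8, 11), -1), Add(Add(Mul(63, Rational(-1, 17)), Mul(-8, Rational(-1, 30))), 60)) = Mul(Rational(-8, 11), Add(Add(Rational(-63, 17), Rational(4, 15)), 60)) = Mul(Rational(-8, 11), Add(Rational(-877, 255), 60)) = Mul(Rational(-8, 11), Rational(14423, 255)) = Rational(-115384, 2805)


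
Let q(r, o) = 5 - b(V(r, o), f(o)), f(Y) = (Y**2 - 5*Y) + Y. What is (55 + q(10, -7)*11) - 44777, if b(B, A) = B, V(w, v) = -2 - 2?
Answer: -44623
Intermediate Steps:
V(w, v) = -4
f(Y) = Y**2 - 4*Y
q(r, o) = 9 (q(r, o) = 5 - 1*(-4) = 5 + 4 = 9)
(55 + q(10, -7)*11) - 44777 = (55 + 9*11) - 44777 = (55 + 99) - 44777 = 154 - 44777 = -44623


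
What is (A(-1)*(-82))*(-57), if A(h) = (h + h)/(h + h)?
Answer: 4674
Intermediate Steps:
A(h) = 1 (A(h) = (2*h)/((2*h)) = (2*h)*(1/(2*h)) = 1)
(A(-1)*(-82))*(-57) = (1*(-82))*(-57) = -82*(-57) = 4674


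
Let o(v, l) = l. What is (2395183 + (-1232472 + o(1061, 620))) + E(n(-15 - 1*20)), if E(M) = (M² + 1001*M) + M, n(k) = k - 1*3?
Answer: 1126699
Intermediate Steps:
n(k) = -3 + k (n(k) = k - 3 = -3 + k)
E(M) = M² + 1002*M
(2395183 + (-1232472 + o(1061, 620))) + E(n(-15 - 1*20)) = (2395183 + (-1232472 + 620)) + (-3 + (-15 - 1*20))*(1002 + (-3 + (-15 - 1*20))) = (2395183 - 1231852) + (-3 + (-15 - 20))*(1002 + (-3 + (-15 - 20))) = 1163331 + (-3 - 35)*(1002 + (-3 - 35)) = 1163331 - 38*(1002 - 38) = 1163331 - 38*964 = 1163331 - 36632 = 1126699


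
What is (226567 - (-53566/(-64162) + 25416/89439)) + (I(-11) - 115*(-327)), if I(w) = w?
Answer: 36092951469646/136632979 ≈ 2.6416e+5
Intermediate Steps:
(226567 - (-53566/(-64162) + 25416/89439)) + (I(-11) - 115*(-327)) = (226567 - (-53566/(-64162) + 25416/89439)) + (-11 - 115*(-327)) = (226567 - (-53566*(-1/64162) + 25416*(1/89439))) + (-11 + 37605) = (226567 - (26783/32081 + 8472/29813)) + 37594 = (226567 - 1*152895973/136632979) + 37594 = (226567 - 152895973/136632979) + 37594 = 30956371257120/136632979 + 37594 = 36092951469646/136632979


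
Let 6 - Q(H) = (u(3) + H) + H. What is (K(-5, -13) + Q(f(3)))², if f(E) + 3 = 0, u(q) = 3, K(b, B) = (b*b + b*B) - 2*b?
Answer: 11881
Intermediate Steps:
K(b, B) = b² - 2*b + B*b (K(b, B) = (b² + B*b) - 2*b = b² - 2*b + B*b)
f(E) = -3 (f(E) = -3 + 0 = -3)
Q(H) = 3 - 2*H (Q(H) = 6 - ((3 + H) + H) = 6 - (3 + 2*H) = 6 + (-3 - 2*H) = 3 - 2*H)
(K(-5, -13) + Q(f(3)))² = (-5*(-2 - 13 - 5) + (3 - 2*(-3)))² = (-5*(-20) + (3 + 6))² = (100 + 9)² = 109² = 11881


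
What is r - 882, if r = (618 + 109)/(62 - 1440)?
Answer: -1216123/1378 ≈ -882.53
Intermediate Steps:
r = -727/1378 (r = 727/(-1378) = 727*(-1/1378) = -727/1378 ≈ -0.52758)
r - 882 = -727/1378 - 882 = -1216123/1378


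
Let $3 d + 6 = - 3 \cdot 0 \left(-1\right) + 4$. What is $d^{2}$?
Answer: $\frac{4}{9} \approx 0.44444$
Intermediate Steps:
$d = - \frac{2}{3}$ ($d = -2 + \frac{- 3 \cdot 0 \left(-1\right) + 4}{3} = -2 + \frac{\left(-3\right) 0 + 4}{3} = -2 + \frac{0 + 4}{3} = -2 + \frac{1}{3} \cdot 4 = -2 + \frac{4}{3} = - \frac{2}{3} \approx -0.66667$)
$d^{2} = \left(- \frac{2}{3}\right)^{2} = \frac{4}{9}$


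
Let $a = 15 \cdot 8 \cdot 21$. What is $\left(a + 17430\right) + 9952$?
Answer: $29902$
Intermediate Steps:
$a = 2520$ ($a = 120 \cdot 21 = 2520$)
$\left(a + 17430\right) + 9952 = \left(2520 + 17430\right) + 9952 = 19950 + 9952 = 29902$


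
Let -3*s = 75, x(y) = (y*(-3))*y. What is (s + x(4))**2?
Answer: 5329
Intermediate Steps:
x(y) = -3*y**2 (x(y) = (-3*y)*y = -3*y**2)
s = -25 (s = -1/3*75 = -25)
(s + x(4))**2 = (-25 - 3*4**2)**2 = (-25 - 3*16)**2 = (-25 - 48)**2 = (-73)**2 = 5329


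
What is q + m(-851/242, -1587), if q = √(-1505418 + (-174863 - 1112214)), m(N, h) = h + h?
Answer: -3174 + I*√2792495 ≈ -3174.0 + 1671.1*I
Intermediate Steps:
m(N, h) = 2*h
q = I*√2792495 (q = √(-1505418 - 1287077) = √(-2792495) = I*√2792495 ≈ 1671.1*I)
q + m(-851/242, -1587) = I*√2792495 + 2*(-1587) = I*√2792495 - 3174 = -3174 + I*√2792495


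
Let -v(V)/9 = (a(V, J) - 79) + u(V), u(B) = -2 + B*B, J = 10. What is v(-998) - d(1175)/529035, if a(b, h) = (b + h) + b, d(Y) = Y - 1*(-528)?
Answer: -364034396066/40695 ≈ -8.9454e+6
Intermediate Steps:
d(Y) = 528 + Y (d(Y) = Y + 528 = 528 + Y)
u(B) = -2 + B²
a(b, h) = h + 2*b
v(V) = 639 - 18*V - 9*V² (v(V) = -9*(((10 + 2*V) - 79) + (-2 + V²)) = -9*((-69 + 2*V) + (-2 + V²)) = -9*(-71 + V² + 2*V) = 639 - 18*V - 9*V²)
v(-998) - d(1175)/529035 = (639 - 18*(-998) - 9*(-998)²) - (528 + 1175)/529035 = (639 + 17964 - 9*996004) - 1703/529035 = (639 + 17964 - 8964036) - 1*131/40695 = -8945433 - 131/40695 = -364034396066/40695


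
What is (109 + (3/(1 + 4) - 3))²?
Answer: 284089/25 ≈ 11364.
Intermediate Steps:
(109 + (3/(1 + 4) - 3))² = (109 + (3/5 - 3))² = (109 + ((⅕)*3 - 3))² = (109 + (⅗ - 3))² = (109 - 12/5)² = (533/5)² = 284089/25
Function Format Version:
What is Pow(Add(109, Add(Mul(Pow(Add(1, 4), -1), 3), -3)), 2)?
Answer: Rational(284089, 25) ≈ 11364.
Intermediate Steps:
Pow(Add(109, Add(Mul(Pow(Add(1, 4), -1), 3), -3)), 2) = Pow(Add(109, Add(Mul(Pow(5, -1), 3), -3)), 2) = Pow(Add(109, Add(Mul(Rational(1, 5), 3), -3)), 2) = Pow(Add(109, Add(Rational(3, 5), -3)), 2) = Pow(Add(109, Rational(-12, 5)), 2) = Pow(Rational(533, 5), 2) = Rational(284089, 25)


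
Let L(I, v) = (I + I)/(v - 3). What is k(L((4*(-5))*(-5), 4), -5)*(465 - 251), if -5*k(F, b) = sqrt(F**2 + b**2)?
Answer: -214*sqrt(1601) ≈ -8562.7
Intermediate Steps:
L(I, v) = 2*I/(-3 + v) (L(I, v) = (2*I)/(-3 + v) = 2*I/(-3 + v))
k(F, b) = -sqrt(F**2 + b**2)/5
k(L((4*(-5))*(-5), 4), -5)*(465 - 251) = (-sqrt((2*((4*(-5))*(-5))/(-3 + 4))**2 + (-5)**2)/5)*(465 - 251) = -sqrt((2*(-20*(-5))/1)**2 + 25)/5*214 = -sqrt((2*100*1)**2 + 25)/5*214 = -sqrt(200**2 + 25)/5*214 = -sqrt(40000 + 25)/5*214 = -sqrt(1601)*214 = -214*sqrt(1601)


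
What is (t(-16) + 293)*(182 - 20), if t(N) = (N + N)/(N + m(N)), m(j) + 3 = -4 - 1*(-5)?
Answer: 47754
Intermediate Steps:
m(j) = -2 (m(j) = -3 + (-4 - 1*(-5)) = -3 + (-4 + 5) = -3 + 1 = -2)
t(N) = 2*N/(-2 + N) (t(N) = (N + N)/(N - 2) = (2*N)/(-2 + N) = 2*N/(-2 + N))
(t(-16) + 293)*(182 - 20) = (2*(-16)/(-2 - 16) + 293)*(182 - 20) = (2*(-16)/(-18) + 293)*162 = (2*(-16)*(-1/18) + 293)*162 = (16/9 + 293)*162 = (2653/9)*162 = 47754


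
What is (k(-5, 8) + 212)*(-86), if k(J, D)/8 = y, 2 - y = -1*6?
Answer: -23736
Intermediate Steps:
y = 8 (y = 2 - (-1)*6 = 2 - 1*(-6) = 2 + 6 = 8)
k(J, D) = 64 (k(J, D) = 8*8 = 64)
(k(-5, 8) + 212)*(-86) = (64 + 212)*(-86) = 276*(-86) = -23736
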